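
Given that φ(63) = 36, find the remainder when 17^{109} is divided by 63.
By Euler: 17^{36} ≡ 1 (mod 63) since gcd(17, 63) = 1. 109 = 3×36 + 1. So 17^{109} ≡ 17^{1} ≡ 17 (mod 63)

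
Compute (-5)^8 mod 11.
(-5) ≡ 6 (mod 11). 8 = 8 (binary 1000). Repeated squaring mod 11: 6^1 ≡ 6; 6^2 ≡ 6² = 36 ≡ 3; 6^4 ≡ 3² = 9 ≡ 9; 6^8 ≡ 9² = 81 ≡ 4. So (-5)^8 ≡ 4 (mod 11).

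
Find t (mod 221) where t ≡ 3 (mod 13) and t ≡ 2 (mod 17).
M = 13 × 17 = 221. M₁ = 17, y₁ ≡ 10 (mod 13). M₂ = 13, y₂ ≡ 4 (mod 17). t = 3×17×10 + 2×13×4 ≡ 172 (mod 221)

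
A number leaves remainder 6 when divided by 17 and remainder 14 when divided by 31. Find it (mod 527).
M = 17 × 31 = 527. M₁ = 31, y₁ ≡ 11 (mod 17). M₂ = 17, y₂ ≡ 11 (mod 31). m = 6×31×11 + 14×17×11 ≡ 448 (mod 527)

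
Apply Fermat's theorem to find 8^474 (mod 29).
By Fermat: 8^{28} ≡ 1 (mod 29). 474 ≡ 26 (mod 28). So 8^{474} ≡ 8^{26} ≡ 5 (mod 29)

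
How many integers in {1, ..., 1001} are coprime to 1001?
720

Prime factorization: 1001 = 7 × 11 × 13
Using the formula φ(n) = n × Π(1 - 1/p) for each prime factor p:
φ(1001) = 1001 × (1 - 1/7) × (1 - 1/11) × (1 - 1/13)
φ(1001) = 720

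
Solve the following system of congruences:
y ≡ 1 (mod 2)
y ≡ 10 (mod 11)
21

Using the Chinese Remainder Theorem:
M = product of moduli = 22
For equation 1: M_1 = 11, 11 ≡ 1 (mod 2), inverse of 11 mod 2 is 1 (check: 1 × 1 = 1 ≡ 1 (mod 2))
For equation 2: M_2 = 2, 2 ≡ 2 (mod 11), inverse of 2 mod 11 is 6 (check: 2 × 6 = 12 ≡ 1 (mod 11))
Combine: y ≡ Σ r_i×M_i×(M_i⁻¹ mod m_i) = 1×11×1 + 10×2×6 = 11 + 120 = 131
131 mod 22 = 21
y ≡ 21 (mod 22)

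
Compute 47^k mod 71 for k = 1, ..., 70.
g^1, g^2, ..., g^{70} mod 71: {47, 8, 21, 64, 26, 15, 66, 49, 31, 37, 35, 12, 67, 25, 39, 58, 28, 38, 11, 20, 17, 18, 65, 2, 23, 16, 42, 57, 52, 30, 61, 27, 62, 3, 70, 24, 63, 50, 7, 45, 56, 5, 22, 40, 34, 36, 59, 4, 46, 32, 13, 43, 33, 60, 51, 54, 53, 6, 69, 48, 55, 29, 14, 19, 41, 10, 44, 9, 68, 1}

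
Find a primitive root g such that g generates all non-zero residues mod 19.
p - 1 = 18 has prime divisors 2, 3. h is a primitive root mod 19 iff h^(18/q) ≢ 1 (mod 19) for each such q.
h = 2: 2^9 ≡ 18, 2^6 ≡ 7 (mod 19); none is 1, so 2 has order 18 and is a primitive root.
The smallest primitive root mod 19 is g = 2.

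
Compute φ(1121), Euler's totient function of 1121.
1044

Prime factorization: 1121 = 19 × 59
Using the formula φ(n) = n × Π(1 - 1/p) for each prime factor p:
φ(1121) = 1121 × (1 - 1/19) × (1 - 1/59)
φ(1121) = 1044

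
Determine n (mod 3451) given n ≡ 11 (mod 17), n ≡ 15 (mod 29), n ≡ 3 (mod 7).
2306

Using the Chinese Remainder Theorem:
M = product of moduli = 3451
For equation 1: M_1 = 203, 203 ≡ 16 (mod 17), inverse of 203 mod 17 is 16 (check: 16 × 16 = 256 ≡ 1 (mod 17))
For equation 2: M_2 = 119, 119 ≡ 3 (mod 29), inverse of 119 mod 29 is 10 (check: 3 × 10 = 30 ≡ 1 (mod 29))
For equation 3: M_3 = 493, 493 ≡ 3 (mod 7), inverse of 493 mod 7 is 5 (check: 3 × 5 = 15 ≡ 1 (mod 7))
Combine: n ≡ Σ r_i×M_i×(M_i⁻¹ mod m_i) = 11×203×16 + 15×119×10 + 3×493×5 = 35728 + 17850 + 7395 = 60973
60973 mod 3451 = 2306
n ≡ 2306 (mod 3451)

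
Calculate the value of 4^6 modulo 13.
6 = 4 + 2 (binary 110). Repeated squaring mod 13: 4^1 ≡ 4; 4^2 ≡ 4² = 16 ≡ 3; 4^4 ≡ 3² = 9 ≡ 9. Multiply: 4^6 = 4^4 × 4^2 ≡ 9 × 3 (mod 13): 9 × 3 = 27 ≡ 1. So 4^6 ≡ 1 (mod 13).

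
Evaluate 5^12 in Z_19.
Using repeated squaring. 12 = 8 + 4 (binary 1100). Repeated squaring mod 19: 5^1 ≡ 5; 5^2 ≡ 5² = 25 ≡ 6; 5^4 ≡ 6² = 36 ≡ 17; 5^8 ≡ 17² = 289 ≡ 4. Multiply: 5^12 = 5^8 × 5^4 ≡ 4 × 17 (mod 19): 4 × 17 = 68 ≡ 11. So 5^12 ≡ 11 (mod 19).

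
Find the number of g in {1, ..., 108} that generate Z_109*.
Number of primitive roots mod 109 = φ(108) = 36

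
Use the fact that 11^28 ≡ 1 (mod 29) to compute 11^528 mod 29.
By Fermat: 11^{28} ≡ 1 (mod 29). 528 ≡ 24 (mod 28). So 11^{528} ≡ 11^{24} ≡ 7 (mod 29)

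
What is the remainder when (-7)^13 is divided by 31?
Using repeated squaring. (-7) ≡ 24 (mod 31). 13 = 8 + 4 + 1 (binary 1101). Repeated squaring mod 31: 24^1 ≡ 24; 24^2 ≡ 24² = 576 ≡ 18; 24^4 ≡ 18² = 324 ≡ 14; 24^8 ≡ 14² = 196 ≡ 10. Multiply: (-7)^13 ≡ 24^8 × 24^4 × 24^1 ≡ 10 × 14 × 24 (mod 31): 10 × 14 = 140 ≡ 16; 16 × 24 = 384 ≡ 12. So (-7)^13 ≡ 12 (mod 31).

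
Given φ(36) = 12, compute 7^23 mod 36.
By Euler: 7^{12} ≡ 1 (mod 36) since gcd(7, 36) = 1. 23 = 1×12 + 11. So 7^{23} ≡ 7^{11} ≡ 31 (mod 36)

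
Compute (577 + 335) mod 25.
12

(577 + 335) = 912
912 mod 25 = 12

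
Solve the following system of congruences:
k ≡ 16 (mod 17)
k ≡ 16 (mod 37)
16

Using the Chinese Remainder Theorem:
M = product of moduli = 629
For equation 1: M_1 = 37, 37 ≡ 3 (mod 17), inverse of 37 mod 17 is 6 (check: 3 × 6 = 18 ≡ 1 (mod 17))
For equation 2: M_2 = 17, 17 ≡ 17 (mod 37), inverse of 17 mod 37 is 24 (check: 17 × 24 = 408 ≡ 1 (mod 37))
Combine: k ≡ Σ r_i×M_i×(M_i⁻¹ mod m_i) = 16×37×6 + 16×17×24 = 3552 + 6528 = 10080
10080 mod 629 = 16
k ≡ 16 (mod 629)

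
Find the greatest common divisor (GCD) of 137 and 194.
1

Using the Euclidean algorithm:
137 = 0 × 194 + 137
194 = 1 × 137 + 57
137 = 2 × 57 + 23
57 = 2 × 23 + 11
23 = 2 × 11 + 1
11 = 11 × 1 + 0

GCD(137, 194) = 1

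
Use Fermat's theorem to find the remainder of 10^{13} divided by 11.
10

By Fermat's Little Theorem, a^(p-1) ≡ 1 (mod p) for prime p and gcd(a, p) = 1
Here p = 11, so 10^10 ≡ 1 (mod 11)
We can reduce the exponent: 13 mod 10 = 3
So 10^13 ≡ 10^3 (mod 11)
Computing: 10^3 mod 11 = 10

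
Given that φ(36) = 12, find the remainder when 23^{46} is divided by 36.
By Euler: 23^{12} ≡ 1 (mod 36) since gcd(23, 36) = 1. 46 = 3×12 + 10. So 23^{46} ≡ 23^{10} ≡ 13 (mod 36)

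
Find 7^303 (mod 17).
Using Fermat: 7^{16} ≡ 1 (mod 17). 303 ≡ 15 (mod 16). So 7^{303} ≡ 7^{15} ≡ 5 (mod 17)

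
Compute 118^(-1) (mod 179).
118^(-1) ≡ 44 (mod 179). Verification: 118 × 44 = 5192 ≡ 1 (mod 179)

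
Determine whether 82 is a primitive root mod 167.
p - 1 = 166 has prime divisors 2, 83. Check 82^(166/q) mod 167 for each: 82^(166/2) = 82^83 ≡ 166, 82^(166/83) = 82^2 ≡ 44 (mod 167). None of these is 1, so 82 has order 166 = φ(167), so it is a primitive root mod 167.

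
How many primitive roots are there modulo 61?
16

The number of primitive roots modulo p is φ(p-1) = φ(60)
φ(60) = 16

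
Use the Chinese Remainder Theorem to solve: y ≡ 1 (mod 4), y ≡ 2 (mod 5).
M = 4 × 5 = 20. M₁ = 5, y₁ ≡ 1 (mod 4). M₂ = 4, y₂ ≡ 4 (mod 5). y = 1×5×1 + 2×4×4 ≡ 17 (mod 20)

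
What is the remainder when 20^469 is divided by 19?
Using Fermat: 20^{18} ≡ 1 (mod 19). 469 ≡ 1 (mod 18). So 20^{469} ≡ 20^{1} ≡ 1 (mod 19)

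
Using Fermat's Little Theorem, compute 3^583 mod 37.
By Fermat: 3^{36} ≡ 1 (mod 37). 583 ≡ 7 (mod 36). So 3^{583} ≡ 3^{7} ≡ 4 (mod 37)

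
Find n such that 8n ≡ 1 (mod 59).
8^(-1) ≡ 37 (mod 59). Verification: 8 × 37 = 296 ≡ 1 (mod 59)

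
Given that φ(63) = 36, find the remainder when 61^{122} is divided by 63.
By Euler: 61^{36} ≡ 1 (mod 63) since gcd(61, 63) = 1. 122 = 3×36 + 14. So 61^{122} ≡ 61^{14} ≡ 4 (mod 63)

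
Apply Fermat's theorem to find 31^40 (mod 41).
By Fermat's Little Theorem, 31^{40} ≡ 1 (mod 41) since 41 is prime and gcd(31, 41) = 1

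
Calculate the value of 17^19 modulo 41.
Using repeated squaring. 19 = 16 + 2 + 1 (binary 10011). Repeated squaring mod 41: 17^1 ≡ 17; 17^2 ≡ 17² = 289 ≡ 2; 17^4 ≡ 2² = 4 ≡ 4; 17^8 ≡ 4² = 16 ≡ 16; 17^16 ≡ 16² = 256 ≡ 10. Multiply: 17^19 = 17^16 × 17^2 × 17^1 ≡ 10 × 2 × 17 (mod 41): 10 × 2 = 20 ≡ 20; 20 × 17 = 340 ≡ 12. So 17^19 ≡ 12 (mod 41).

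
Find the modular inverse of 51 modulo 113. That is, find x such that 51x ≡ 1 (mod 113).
82

Using Extended Euclidean Algorithm:
gcd(51, 113) = 1
Bezout coefficients: 51 × -31 + 113 × 14 = 1
So 51 × -31 ≡ 1 (mod 113)
The inverse is -31 mod 113 = 82
Verification: 51 × 82 = 4182 = 37 × 113 + 1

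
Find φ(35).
24

Prime factorization: 35 = 5 × 7
Using the formula φ(n) = n × Π(1 - 1/p) for each prime factor p:
φ(35) = 35 × (1 - 1/5) × (1 - 1/7)
φ(35) = 24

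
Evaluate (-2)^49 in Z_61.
Using repeated squaring. (-2) ≡ 59 (mod 61). 49 = 32 + 16 + 1 (binary 110001). Repeated squaring mod 61: 59^1 ≡ 59; 59^2 ≡ 59² = 3481 ≡ 4; 59^4 ≡ 4² = 16 ≡ 16; 59^8 ≡ 16² = 256 ≡ 12; 59^16 ≡ 12² = 144 ≡ 22; 59^32 ≡ 22² = 484 ≡ 57. Multiply: (-2)^49 ≡ 59^32 × 59^16 × 59^1 ≡ 57 × 22 × 59 (mod 61): 57 × 22 = 1254 ≡ 34; 34 × 59 = 2006 ≡ 54. So (-2)^49 ≡ 54 (mod 61).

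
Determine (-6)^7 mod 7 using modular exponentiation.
(-6) ≡ 1 (mod 7). 7 = 4 + 2 + 1 (binary 111). Repeated squaring mod 7: 1^1 ≡ 1; 1^2 ≡ 1² = 1 ≡ 1; 1^4 ≡ 1² = 1 ≡ 1. Multiply: (-6)^7 ≡ 1^4 × 1^2 × 1^1 ≡ 1 × 1 × 1 (mod 7): 1 × 1 = 1 ≡ 1; 1 × 1 = 1 ≡ 1. So (-6)^7 ≡ 1 (mod 7).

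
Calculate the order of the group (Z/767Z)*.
696

Prime factorization: 767 = 13 × 59
Using the formula φ(n) = n × Π(1 - 1/p) for each prime factor p:
φ(767) = 767 × (1 - 1/13) × (1 - 1/59)
φ(767) = 696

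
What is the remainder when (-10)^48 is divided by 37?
Using Fermat: (-10)^{36} ≡ 1 (mod 37). 48 ≡ 12 (mod 36). So (-10)^{48} ≡ (-10)^{12} ≡ 1 (mod 37)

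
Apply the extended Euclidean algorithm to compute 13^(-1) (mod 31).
Extended GCD: 13(12) + 31(-5) = 1. So 13^(-1) ≡ 12 ≡ 12 (mod 31). Verify: 13 × 12 = 156 ≡ 1 (mod 31)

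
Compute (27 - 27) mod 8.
0

(27 - 27) = 0
0 mod 8 = 0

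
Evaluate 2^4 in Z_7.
4 = 4 (binary 100). Repeated squaring mod 7: 2^1 ≡ 2; 2^2 ≡ 2² = 4 ≡ 4; 2^4 ≡ 4² = 16 ≡ 2. So 2^4 ≡ 2 (mod 7).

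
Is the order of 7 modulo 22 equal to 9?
No, the actual order is 10, not 9.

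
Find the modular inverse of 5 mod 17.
5^(-1) ≡ 7 (mod 17). Verification: 5 × 7 = 35 ≡ 1 (mod 17)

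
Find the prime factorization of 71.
71

Divide by primes starting from smallest:
71 ÷ 71 = 1

71 = 71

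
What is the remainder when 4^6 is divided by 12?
6 = 4 + 2 (binary 110). Repeated squaring mod 12: 4^1 ≡ 4; 4^2 ≡ 4² = 16 ≡ 4; 4^4 ≡ 4² = 16 ≡ 4. Multiply: 4^6 = 4^4 × 4^2 ≡ 4 × 4 (mod 12): 4 × 4 = 16 ≡ 4. So 4^6 ≡ 4 (mod 12).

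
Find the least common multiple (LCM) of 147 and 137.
20139

First find GCD(147, 137) using the Euclidean algorithm:
147 = 1 × 137 + 10
137 = 13 × 10 + 7
10 = 1 × 7 + 3
7 = 2 × 3 + 1
3 = 3 × 1 + 0
GCD(147, 137) = 1

LCM formula: LCM(a, b) = (a × b) / GCD(a, b)
LCM(147, 137) = (147 × 137) / 1
LCM(147, 137) = 20139 / 1
LCM(147, 137) = 20139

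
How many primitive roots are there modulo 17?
8

The number of primitive roots modulo p is φ(p-1) = φ(16)
φ(16) = 8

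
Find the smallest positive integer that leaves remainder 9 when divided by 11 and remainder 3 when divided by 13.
M = 11 × 13 = 143. M₁ = 13, y₁ ≡ 6 (mod 11). M₂ = 11, y₂ ≡ 6 (mod 13). y = 9×13×6 + 3×11×6 ≡ 42 (mod 143). The smallest positive such number is 42.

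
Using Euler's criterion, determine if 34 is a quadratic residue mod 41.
By Euler's criterion: 34^{20} ≡ 40 (mod 41). Since this equals -1 (≡ 40), 34 is not a QR.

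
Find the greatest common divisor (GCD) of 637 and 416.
13

Using the Euclidean algorithm:
637 = 1 × 416 + 221
416 = 1 × 221 + 195
221 = 1 × 195 + 26
195 = 7 × 26 + 13
26 = 2 × 13 + 0

GCD(637, 416) = 13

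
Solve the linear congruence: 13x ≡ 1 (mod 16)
5

Since gcd(13, 16) = 1 divides 1, a solution exists.
Multiply both sides by the inverse of 13 mod 16:
  13^(-1) mod 16 = 5
  x ≡ 5 × 1 ≡ 5 ≡ 5 (mod 16)
Verification: 13 × 5 = 65 = 4 × 16 + 1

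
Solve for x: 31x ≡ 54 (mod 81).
54

Since gcd(31, 81) = 1 divides 54, a solution exists.
Multiply both sides by the inverse of 31 mod 81:
  31^(-1) mod 81 = 34
  x ≡ 34 × 54 ≡ 1836 ≡ 54 (mod 81)
Verification: 31 × 54 = 1674 = 20 × 81 + 54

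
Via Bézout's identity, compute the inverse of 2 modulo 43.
Extended GCD: 2(-21) + 43(1) = 1. So 2^(-1) ≡ 22 ≡ 22 (mod 43). Verify: 2 × 22 = 44 ≡ 1 (mod 43)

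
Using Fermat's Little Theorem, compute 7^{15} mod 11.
10

By Fermat's Little Theorem, a^(p-1) ≡ 1 (mod p) for prime p and gcd(a, p) = 1
Here p = 11, so 7^10 ≡ 1 (mod 11)
We can reduce the exponent: 15 mod 10 = 5
So 7^15 ≡ 7^5 (mod 11)
Computing: 7^5 mod 11 = 10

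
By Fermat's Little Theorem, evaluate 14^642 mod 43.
By Fermat: 14^{42} ≡ 1 (mod 43). 642 ≡ 12 (mod 42). So 14^{642} ≡ 14^{12} ≡ 11 (mod 43)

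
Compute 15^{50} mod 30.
15

Using successive squaring:
Binary expansion of 50: 110010
Powers of 15 mod 30 (each is the square of the previous):
  15^1 ≡ 15 (mod 30)
  15^2 ≡ 15² = 225 ≡ 15 (mod 30)
  15^4 ≡ 15² = 225 ≡ 15 (mod 30)
  15^8 ≡ 15² = 225 ≡ 15 (mod 30)
  15^16 ≡ 15² = 225 ≡ 15 (mod 30)
  15^32 ≡ 15² = 225 ≡ 15 (mod 30)
50 = 32 + 16 + 2, so 15^50 = 15^32 × 15^16 × 15^2 ≡ 15 × 15 × 15 (mod 30)
Multiplying step by step:
  15 × 15 = 225 ≡ 15 (mod 30)
  15 × 15 = 225 ≡ 15 (mod 30)
Result: 15^50 ≡ 15 (mod 30)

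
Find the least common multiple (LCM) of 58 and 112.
3248

First find GCD(58, 112) using the Euclidean algorithm:
58 = 0 × 112 + 58
112 = 1 × 58 + 54
58 = 1 × 54 + 4
54 = 13 × 4 + 2
4 = 2 × 2 + 0
GCD(58, 112) = 2

LCM formula: LCM(a, b) = (a × b) / GCD(a, b)
LCM(58, 112) = (58 × 112) / 2
LCM(58, 112) = 6496 / 2
LCM(58, 112) = 3248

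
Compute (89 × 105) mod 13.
11

(89 × 105) = 9345
9345 mod 13 = 11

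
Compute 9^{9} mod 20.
9

Using successive squaring:
Binary expansion of 9: 1001
Powers of 9 mod 20 (each is the square of the previous):
  9^1 ≡ 9 (mod 20)
  9^2 ≡ 9² = 81 ≡ 1 (mod 20)
  9^4 ≡ 1² = 1 ≡ 1 (mod 20)
  9^8 ≡ 1² = 1 ≡ 1 (mod 20)
9 = 8 + 1, so 9^9 = 9^8 × 9^1 ≡ 1 × 9 (mod 20)
Multiplying step by step:
  1 × 9 = 9 ≡ 9 (mod 20)
Result: 9^9 ≡ 9 (mod 20)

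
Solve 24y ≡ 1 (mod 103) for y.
73

Using Extended Euclidean Algorithm:
gcd(24, 103) = 1
Bezout coefficients: 24 × -30 + 103 × 7 = 1
So 24 × -30 ≡ 1 (mod 103)
The inverse is -30 mod 103 = 73
Verification: 24 × 73 = 1752 = 17 × 103 + 1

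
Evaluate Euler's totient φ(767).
696

Prime factorization: 767 = 13 × 59
Using the formula φ(n) = n × Π(1 - 1/p) for each prime factor p:
φ(767) = 767 × (1 - 1/13) × (1 - 1/59)
φ(767) = 696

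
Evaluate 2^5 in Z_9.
5 = 4 + 1 (binary 101). Repeated squaring mod 9: 2^1 ≡ 2; 2^2 ≡ 2² = 4 ≡ 4; 2^4 ≡ 4² = 16 ≡ 7. Multiply: 2^5 = 2^4 × 2^1 ≡ 7 × 2 (mod 9): 7 × 2 = 14 ≡ 5. So 2^5 ≡ 5 (mod 9).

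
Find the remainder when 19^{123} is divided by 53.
By Fermat: 19^{52} ≡ 1 (mod 53). 123 = 2×52 + 19. So 19^{123} ≡ 19^{19} ≡ 51 (mod 53)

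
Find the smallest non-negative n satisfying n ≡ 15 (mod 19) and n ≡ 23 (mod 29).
M = 19 × 29 = 551. M₁ = 29, y₁ ≡ 2 (mod 19). M₂ = 19, y₂ ≡ 26 (mod 29). n = 15×29×2 + 23×19×26 ≡ 110 (mod 551)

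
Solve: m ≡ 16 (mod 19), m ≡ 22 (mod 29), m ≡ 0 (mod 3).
M = 19 × 29 × 3 = 1653. M₁ = 87, y₁ ≡ 7 (mod 19). M₂ = 57, y₂ ≡ 28 (mod 29). M₃ = 551, y₃ ≡ 2 (mod 3). m = 16×87×7 + 22×57×28 + 0×551×2 ≡ 225 (mod 1653)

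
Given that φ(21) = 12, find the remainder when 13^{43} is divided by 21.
By Euler: 13^{12} ≡ 1 (mod 21) since gcd(13, 21) = 1. 43 = 3×12 + 7. So 13^{43} ≡ 13^{7} ≡ 13 (mod 21)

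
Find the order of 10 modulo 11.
Powers of 10 mod 11: 10^1≡10, 10^2≡1. Order = 2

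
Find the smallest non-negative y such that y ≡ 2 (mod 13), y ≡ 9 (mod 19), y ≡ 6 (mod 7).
769

Using the Chinese Remainder Theorem:
M = product of moduli = 1729
For equation 1: M_1 = 133, 133 ≡ 3 (mod 13), inverse of 133 mod 13 is 9 (check: 3 × 9 = 27 ≡ 1 (mod 13))
For equation 2: M_2 = 91, 91 ≡ 15 (mod 19), inverse of 91 mod 19 is 14 (check: 15 × 14 = 210 ≡ 1 (mod 19))
For equation 3: M_3 = 247, 247 ≡ 2 (mod 7), inverse of 247 mod 7 is 4 (check: 2 × 4 = 8 ≡ 1 (mod 7))
Combine: y ≡ Σ r_i×M_i×(M_i⁻¹ mod m_i) = 2×133×9 + 9×91×14 + 6×247×4 = 2394 + 11466 + 5928 = 19788
19788 mod 1729 = 769
y ≡ 769 (mod 1729)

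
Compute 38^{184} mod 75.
61

Using successive squaring:
Binary expansion of 184: 10111000
Powers of 38 mod 75 (each is the square of the previous):
  38^1 ≡ 38 (mod 75)
  38^2 ≡ 38² = 1444 ≡ 19 (mod 75)
  38^4 ≡ 19² = 361 ≡ 61 (mod 75)
  38^8 ≡ 61² = 3721 ≡ 46 (mod 75)
  38^16 ≡ 46² = 2116 ≡ 16 (mod 75)
  38^32 ≡ 16² = 256 ≡ 31 (mod 75)
  38^64 ≡ 31² = 961 ≡ 61 (mod 75)
  38^128 ≡ 61² = 3721 ≡ 46 (mod 75)
184 = 128 + 32 + 16 + 8, so 38^184 = 38^128 × 38^32 × 38^16 × 38^8 ≡ 46 × 31 × 16 × 46 (mod 75)
Multiplying step by step:
  46 × 31 = 1426 ≡ 1 (mod 75)
  1 × 16 = 16 ≡ 16 (mod 75)
  16 × 46 = 736 ≡ 61 (mod 75)
Result: 38^184 ≡ 61 (mod 75)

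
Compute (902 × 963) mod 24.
18

(902 × 963) = 868626
868626 mod 24 = 18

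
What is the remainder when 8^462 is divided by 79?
Using Fermat: 8^{78} ≡ 1 (mod 79). 462 ≡ 72 (mod 78). So 8^{462} ≡ 8^{72} ≡ 18 (mod 79)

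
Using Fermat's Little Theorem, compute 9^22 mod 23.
By Fermat's Little Theorem, 9^{22} ≡ 1 (mod 23) since 23 is prime and gcd(9, 23) = 1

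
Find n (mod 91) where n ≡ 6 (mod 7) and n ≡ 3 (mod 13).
M = 7 × 13 = 91. M₁ = 13, y₁ ≡ 6 (mod 7). M₂ = 7, y₂ ≡ 2 (mod 13). n = 6×13×6 + 3×7×2 ≡ 55 (mod 91)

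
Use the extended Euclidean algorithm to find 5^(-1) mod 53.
Extended GCD: 5(-21) + 53(2) = 1. So 5^(-1) ≡ 32 ≡ 32 (mod 53). Verify: 5 × 32 = 160 ≡ 1 (mod 53)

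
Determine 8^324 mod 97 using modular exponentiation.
Using Fermat: 8^{96} ≡ 1 (mod 97). 324 ≡ 36 (mod 96). So 8^{324} ≡ 8^{36} ≡ 22 (mod 97)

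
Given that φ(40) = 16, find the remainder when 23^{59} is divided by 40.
By Euler: 23^{16} ≡ 1 (mod 40) since gcd(23, 40) = 1. 59 = 3×16 + 11. So 23^{59} ≡ 23^{11} ≡ 7 (mod 40)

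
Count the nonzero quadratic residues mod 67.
For prime 67, there are (p-1)/2 = (67-1)/2 = 33 quadratic residues (excluding 0).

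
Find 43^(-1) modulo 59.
11

Using Extended Euclidean Algorithm:
gcd(43, 59) = 1
Bezout coefficients: 43 × 11 + 59 × -8 = 1
So 43 × 11 ≡ 1 (mod 59)
The inverse is 11 mod 59 = 11
Verification: 43 × 11 = 473 = 8 × 59 + 1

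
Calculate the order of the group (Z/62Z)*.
30

Prime factorization: 62 = 2 × 31
Using the formula φ(n) = n × Π(1 - 1/p) for each prime factor p:
φ(62) = 62 × (1 - 1/2) × (1 - 1/31)
φ(62) = 30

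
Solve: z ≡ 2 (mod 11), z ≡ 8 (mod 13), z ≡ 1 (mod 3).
M = 11 × 13 × 3 = 429. M₁ = 39, y₁ ≡ 2 (mod 11). M₂ = 33, y₂ ≡ 2 (mod 13). M₃ = 143, y₃ ≡ 2 (mod 3). z = 2×39×2 + 8×33×2 + 1×143×2 ≡ 112 (mod 429)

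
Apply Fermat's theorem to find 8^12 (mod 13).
By Fermat's Little Theorem, 8^{12} ≡ 1 (mod 13) since 13 is prime and gcd(8, 13) = 1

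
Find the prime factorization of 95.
5 × 19

Divide by primes starting from smallest:
95 ÷ 5 = 19
19 ÷ 19 = 1

95 = 5 × 19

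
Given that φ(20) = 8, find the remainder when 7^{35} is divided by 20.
By Euler: 7^{8} ≡ 1 (mod 20) since gcd(7, 20) = 1. 35 = 4×8 + 3. So 7^{35} ≡ 7^{3} ≡ 3 (mod 20)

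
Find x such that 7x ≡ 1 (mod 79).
7^(-1) ≡ 34 (mod 79). Verification: 7 × 34 = 238 ≡ 1 (mod 79)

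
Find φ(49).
42

Prime factorization: 49 = 7^2
Using the formula φ(n) = n × Π(1 - 1/p) for each prime factor p:
φ(49) = 49 × (1 - 1/7)
φ(49) = 42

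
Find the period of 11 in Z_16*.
Powers of 11 mod 16: 11^1≡11, 11^2≡9, 11^3≡3, 11^4≡1. Order = 4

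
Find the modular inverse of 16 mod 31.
16^(-1) ≡ 2 (mod 31). Verification: 16 × 2 = 32 ≡ 1 (mod 31)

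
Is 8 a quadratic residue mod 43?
By Euler's criterion: 8^{21} ≡ 42 (mod 43). Since this equals -1 (≡ 42), 8 is not a QR.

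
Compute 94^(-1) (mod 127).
94^(-1) ≡ 50 (mod 127). Verification: 94 × 50 = 4700 ≡ 1 (mod 127)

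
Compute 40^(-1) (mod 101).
48

Using Extended Euclidean Algorithm:
gcd(40, 101) = 1
Bezout coefficients: 40 × 48 + 101 × -19 = 1
So 40 × 48 ≡ 1 (mod 101)
The inverse is 48 mod 101 = 48
Verification: 40 × 48 = 1920 = 19 × 101 + 1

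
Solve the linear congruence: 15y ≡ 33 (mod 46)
39

Since gcd(15, 46) = 1 divides 33, a solution exists.
Multiply both sides by the inverse of 15 mod 46:
  15^(-1) mod 46 = 43
  x ≡ 43 × 33 ≡ 1419 ≡ 39 (mod 46)
Verification: 15 × 39 = 585 = 12 × 46 + 33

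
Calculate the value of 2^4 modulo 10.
4 = 4 (binary 100). Repeated squaring mod 10: 2^1 ≡ 2; 2^2 ≡ 2² = 4 ≡ 4; 2^4 ≡ 4² = 16 ≡ 6. So 2^4 ≡ 6 (mod 10).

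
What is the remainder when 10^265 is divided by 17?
Using Fermat: 10^{16} ≡ 1 (mod 17). 265 ≡ 9 (mod 16). So 10^{265} ≡ 10^{9} ≡ 7 (mod 17)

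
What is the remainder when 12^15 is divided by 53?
Using repeated squaring. 15 = 8 + 4 + 2 + 1 (binary 1111). Repeated squaring mod 53: 12^1 ≡ 12; 12^2 ≡ 12² = 144 ≡ 38; 12^4 ≡ 38² = 1444 ≡ 13; 12^8 ≡ 13² = 169 ≡ 10. Multiply: 12^15 = 12^8 × 12^4 × 12^2 × 12^1 ≡ 10 × 13 × 38 × 12 (mod 53): 10 × 13 = 130 ≡ 24; 24 × 38 = 912 ≡ 11; 11 × 12 = 132 ≡ 26. So 12^15 ≡ 26 (mod 53).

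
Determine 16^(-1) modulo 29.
16^(-1) ≡ 20 (mod 29). Verification: 16 × 20 = 320 ≡ 1 (mod 29)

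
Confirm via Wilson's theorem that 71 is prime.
(70)! mod 71 = 70. Since this equals -1 (mod 71), Wilson confirms 71 is prime.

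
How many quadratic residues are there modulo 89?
For prime 89, there are (p-1)/2 = (89-1)/2 = 44 quadratic residues (excluding 0).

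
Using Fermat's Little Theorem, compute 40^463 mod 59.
By Fermat: 40^{58} ≡ 1 (mod 59). 463 = 7×58 + 57. So 40^{463} ≡ 40^{57} ≡ 31 (mod 59)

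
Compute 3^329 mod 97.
Using Fermat: 3^{96} ≡ 1 (mod 97). 329 ≡ 41 (mod 96). So 3^{329} ≡ 3^{41} ≡ 11 (mod 97)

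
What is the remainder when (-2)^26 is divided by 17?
Using Fermat: (-2)^{16} ≡ 1 (mod 17). 26 ≡ 10 (mod 16). So (-2)^{26} ≡ (-2)^{10} ≡ 4 (mod 17)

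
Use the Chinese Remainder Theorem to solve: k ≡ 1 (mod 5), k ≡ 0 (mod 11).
M = 5 × 11 = 55. M₁ = 11, y₁ ≡ 1 (mod 5). M₂ = 5, y₂ ≡ 9 (mod 11). k = 1×11×1 + 0×5×9 ≡ 11 (mod 55)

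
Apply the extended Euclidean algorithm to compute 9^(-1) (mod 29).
Extended GCD: 9(13) + 29(-4) = 1. So 9^(-1) ≡ 13 ≡ 13 (mod 29). Verify: 9 × 13 = 117 ≡ 1 (mod 29)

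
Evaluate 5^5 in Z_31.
5 = 4 + 1 (binary 101). Repeated squaring mod 31: 5^1 ≡ 5; 5^2 ≡ 5² = 25 ≡ 25; 5^4 ≡ 25² = 625 ≡ 5. Multiply: 5^5 = 5^4 × 5^1 ≡ 5 × 5 (mod 31): 5 × 5 = 25 ≡ 25. So 5^5 ≡ 25 (mod 31).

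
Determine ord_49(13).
Powers of 13 mod 49: 13^1≡13, 13^2≡22, 13^3≡41, 13^4≡43, 13^5≡20, 13^6≡15, 13^7≡48, 13^8≡36, 13^9≡27, 13^10≡8, 13^11≡6, 13^12≡29, 13^13≡34, 13^14≡1. Order = 14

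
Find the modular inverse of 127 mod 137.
127^(-1) ≡ 41 (mod 137). Verification: 127 × 41 = 5207 ≡ 1 (mod 137)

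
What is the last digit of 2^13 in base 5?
Using Fermat: 2^{4} ≡ 1 (mod 5). 13 ≡ 1 (mod 4). So 2^{13} ≡ 2^{1} ≡ 2 (mod 5)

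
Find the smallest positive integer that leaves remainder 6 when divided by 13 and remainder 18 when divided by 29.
M = 13 × 29 = 377. M₁ = 29, y₁ ≡ 9 (mod 13). M₂ = 13, y₂ ≡ 9 (mod 29). x = 6×29×9 + 18×13×9 ≡ 279 (mod 377). The smallest positive such number is 279.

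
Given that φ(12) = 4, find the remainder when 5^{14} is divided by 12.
By Euler: 5^{4} ≡ 1 (mod 12) since gcd(5, 12) = 1. 14 = 3×4 + 2. So 5^{14} ≡ 5^{2} ≡ 1 (mod 12)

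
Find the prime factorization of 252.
2^2 × 3^2 × 7

Divide by primes starting from smallest:
252 ÷ 2 = 126
126 ÷ 2 = 63
63 ÷ 3 = 21
21 ÷ 3 = 7
7 ÷ 7 = 1

252 = 2^2 × 3^2 × 7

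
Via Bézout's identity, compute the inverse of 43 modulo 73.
Extended GCD: 43(17) + 73(-10) = 1. So 43^(-1) ≡ 17 ≡ 17 (mod 73). Verify: 43 × 17 = 731 ≡ 1 (mod 73)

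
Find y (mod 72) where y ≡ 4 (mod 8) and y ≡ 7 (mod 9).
M = 8 × 9 = 72. M₁ = 9, y₁ ≡ 1 (mod 8). M₂ = 8, y₂ ≡ 8 (mod 9). y = 4×9×1 + 7×8×8 ≡ 52 (mod 72)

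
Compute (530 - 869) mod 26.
25

(530 - 869) = -339
-339 mod 26 = 25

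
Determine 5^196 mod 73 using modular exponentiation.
Using Fermat: 5^{72} ≡ 1 (mod 73). 196 ≡ 52 (mod 72). So 5^{196} ≡ 5^{52} ≡ 69 (mod 73)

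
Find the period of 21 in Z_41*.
Powers of 21 mod 41: 21^1≡21, 21^2≡31, 21^3≡36, 21^4≡18, 21^5≡9, 21^6≡25, 21^7≡33, 21^8≡37, 21^9≡39, 21^10≡40, 21^11≡20, 21^12≡10, 21^13≡5, 21^14≡23, 21^15≡32, 21^16≡16, 21^17≡8, 21^18≡4, 21^19≡2, 21^20≡1. Order = 20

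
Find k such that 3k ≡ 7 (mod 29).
12

Since gcd(3, 29) = 1 divides 7, a solution exists.
Multiply both sides by the inverse of 3 mod 29:
  3^(-1) mod 29 = 10
  x ≡ 10 × 7 ≡ 70 ≡ 12 (mod 29)
Verification: 3 × 12 = 36 = 1 × 29 + 7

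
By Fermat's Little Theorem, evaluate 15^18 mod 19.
By Fermat's Little Theorem, 15^{18} ≡ 1 (mod 19) since 19 is prime and gcd(15, 19) = 1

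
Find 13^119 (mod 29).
Using Fermat: 13^{28} ≡ 1 (mod 29). 119 ≡ 7 (mod 28). So 13^{119} ≡ 13^{7} ≡ 28 (mod 29)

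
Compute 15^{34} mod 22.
3

Using successive squaring:
Binary expansion of 34: 100010
Powers of 15 mod 22 (each is the square of the previous):
  15^1 ≡ 15 (mod 22)
  15^2 ≡ 15² = 225 ≡ 5 (mod 22)
  15^4 ≡ 5² = 25 ≡ 3 (mod 22)
  15^8 ≡ 3² = 9 ≡ 9 (mod 22)
  15^16 ≡ 9² = 81 ≡ 15 (mod 22)
  15^32 ≡ 15² = 225 ≡ 5 (mod 22)
34 = 32 + 2, so 15^34 = 15^32 × 15^2 ≡ 5 × 5 (mod 22)
Multiplying step by step:
  5 × 5 = 25 ≡ 3 (mod 22)
Result: 15^34 ≡ 3 (mod 22)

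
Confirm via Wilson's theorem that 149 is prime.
(148)! mod 149 = 148. Since this equals -1 (mod 149), Wilson confirms 149 is prime.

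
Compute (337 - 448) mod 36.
33

(337 - 448) = -111
-111 mod 36 = 33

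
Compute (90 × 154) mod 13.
2

(90 × 154) = 13860
13860 mod 13 = 2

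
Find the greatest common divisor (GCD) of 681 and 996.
3

Using the Euclidean algorithm:
681 = 0 × 996 + 681
996 = 1 × 681 + 315
681 = 2 × 315 + 51
315 = 6 × 51 + 9
51 = 5 × 9 + 6
9 = 1 × 6 + 3
6 = 2 × 3 + 0

GCD(681, 996) = 3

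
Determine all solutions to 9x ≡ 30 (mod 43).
32

Since gcd(9, 43) = 1 divides 30, a solution exists.
Multiply both sides by the inverse of 9 mod 43:
  9^(-1) mod 43 = 24
  x ≡ 24 × 30 ≡ 720 ≡ 32 (mod 43)
Verification: 9 × 32 = 288 = 6 × 43 + 30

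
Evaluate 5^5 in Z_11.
5 = 4 + 1 (binary 101). Repeated squaring mod 11: 5^1 ≡ 5; 5^2 ≡ 5² = 25 ≡ 3; 5^4 ≡ 3² = 9 ≡ 9. Multiply: 5^5 = 5^4 × 5^1 ≡ 9 × 5 (mod 11): 9 × 5 = 45 ≡ 1. So 5^5 ≡ 1 (mod 11).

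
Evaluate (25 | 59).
(25/59) = 25^{29} mod 59 = 1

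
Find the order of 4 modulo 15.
Powers of 4 mod 15: 4^1≡4, 4^2≡1. Order = 2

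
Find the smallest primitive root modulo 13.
2

A primitive root g modulo p has order p-1 = 12
Prime divisors of 12: [2, 3]
g is a primitive root iff g^(12/q) ≢ 1 (mod 13) for each prime divisor q
Testing small values:
  g = 2: 2^6 ≡ 12, 2^4 ≡ 3 (mod 13) → none is 1, primitive root!
The smallest primitive root is 2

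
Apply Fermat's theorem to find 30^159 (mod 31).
By Fermat: 30^{30} ≡ 1 (mod 31). 159 = 5×30 + 9. So 30^{159} ≡ 30^{9} ≡ 30 (mod 31)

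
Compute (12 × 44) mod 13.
8

(12 × 44) = 528
528 mod 13 = 8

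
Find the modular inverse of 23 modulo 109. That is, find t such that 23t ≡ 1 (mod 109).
19

Using Extended Euclidean Algorithm:
gcd(23, 109) = 1
Bezout coefficients: 23 × 19 + 109 × -4 = 1
So 23 × 19 ≡ 1 (mod 109)
The inverse is 19 mod 109 = 19
Verification: 23 × 19 = 437 = 4 × 109 + 1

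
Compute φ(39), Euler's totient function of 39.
24

Prime factorization: 39 = 3 × 13
Using the formula φ(n) = n × Π(1 - 1/p) for each prime factor p:
φ(39) = 39 × (1 - 1/3) × (1 - 1/13)
φ(39) = 24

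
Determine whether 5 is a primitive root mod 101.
p - 1 = 100 has prime divisors 2, 5. Check 5^(100/q) mod 101 for each: 5^(100/2) = 5^50 ≡ 1, 5^(100/5) = 5^20 ≡ 84 (mod 101). Since 5^50 ≡ 1 (mod 101), the order of 5 divides 50 (in fact the order is 25) ≠ 100, so it is not a primitive root.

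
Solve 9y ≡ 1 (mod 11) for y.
5

Using Extended Euclidean Algorithm:
gcd(9, 11) = 1
Bezout coefficients: 9 × 5 + 11 × -4 = 1
So 9 × 5 ≡ 1 (mod 11)
The inverse is 5 mod 11 = 5
Verification: 9 × 5 = 45 = 4 × 11 + 1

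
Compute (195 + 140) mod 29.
16

(195 + 140) = 335
335 mod 29 = 16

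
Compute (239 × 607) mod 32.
17

(239 × 607) = 145073
145073 mod 32 = 17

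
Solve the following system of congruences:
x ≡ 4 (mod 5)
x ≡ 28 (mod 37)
139

Using the Chinese Remainder Theorem:
M = product of moduli = 185
For equation 1: M_1 = 37, 37 ≡ 2 (mod 5), inverse of 37 mod 5 is 3 (check: 2 × 3 = 6 ≡ 1 (mod 5))
For equation 2: M_2 = 5, 5 ≡ 5 (mod 37), inverse of 5 mod 37 is 15 (check: 5 × 15 = 75 ≡ 1 (mod 37))
Combine: x ≡ Σ r_i×M_i×(M_i⁻¹ mod m_i) = 4×37×3 + 28×5×15 = 444 + 2100 = 2544
2544 mod 185 = 139
x ≡ 139 (mod 185)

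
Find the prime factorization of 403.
13 × 31

Divide by primes starting from smallest:
403 ÷ 13 = 31
31 ÷ 31 = 1

403 = 13 × 31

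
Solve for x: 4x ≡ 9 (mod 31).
10

Since gcd(4, 31) = 1 divides 9, a solution exists.
Multiply both sides by the inverse of 4 mod 31:
  4^(-1) mod 31 = 8
  x ≡ 8 × 9 ≡ 72 ≡ 10 (mod 31)
Verification: 4 × 10 = 40 = 1 × 31 + 9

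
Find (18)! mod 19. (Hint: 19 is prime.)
By Wilson's theorem, (18)! ≡ -1 ≡ 18 (mod 19)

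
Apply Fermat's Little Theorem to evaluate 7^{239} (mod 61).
35

By Fermat's Little Theorem, a^(p-1) ≡ 1 (mod p) for prime p and gcd(a, p) = 1
Here p = 61, so 7^60 ≡ 1 (mod 61)
We can reduce the exponent: 239 mod 60 = 59
So 7^239 ≡ 7^59 (mod 61)
Computing: 7^59 mod 61 = 35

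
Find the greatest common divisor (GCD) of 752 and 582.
2

Using the Euclidean algorithm:
752 = 1 × 582 + 170
582 = 3 × 170 + 72
170 = 2 × 72 + 26
72 = 2 × 26 + 20
26 = 1 × 20 + 6
20 = 3 × 6 + 2
6 = 3 × 2 + 0

GCD(752, 582) = 2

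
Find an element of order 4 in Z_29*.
12 has order 4 mod 29 since 12^{4} ≡ 1 (mod 29) and no smaller power works.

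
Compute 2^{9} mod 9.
8

Using successive squaring:
Binary expansion of 9: 1001
Powers of 2 mod 9 (each is the square of the previous):
  2^1 ≡ 2 (mod 9)
  2^2 ≡ 2² = 4 ≡ 4 (mod 9)
  2^4 ≡ 4² = 16 ≡ 7 (mod 9)
  2^8 ≡ 7² = 49 ≡ 4 (mod 9)
9 = 8 + 1, so 2^9 = 2^8 × 2^1 ≡ 4 × 2 (mod 9)
Multiplying step by step:
  4 × 2 = 8 ≡ 8 (mod 9)
Result: 2^9 ≡ 8 (mod 9)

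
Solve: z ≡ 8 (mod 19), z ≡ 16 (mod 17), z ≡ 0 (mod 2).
M = 19 × 17 × 2 = 646. M₁ = 34, y₁ ≡ 14 (mod 19). M₂ = 38, y₂ ≡ 13 (mod 17). M₃ = 323, y₃ ≡ 1 (mod 2). z = 8×34×14 + 16×38×13 + 0×323×1 ≡ 84 (mod 646)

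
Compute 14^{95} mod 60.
44

Using successive squaring:
Binary expansion of 95: 1011111
Powers of 14 mod 60 (each is the square of the previous):
  14^1 ≡ 14 (mod 60)
  14^2 ≡ 14² = 196 ≡ 16 (mod 60)
  14^4 ≡ 16² = 256 ≡ 16 (mod 60)
  14^8 ≡ 16² = 256 ≡ 16 (mod 60)
  14^16 ≡ 16² = 256 ≡ 16 (mod 60)
  14^32 ≡ 16² = 256 ≡ 16 (mod 60)
  14^64 ≡ 16² = 256 ≡ 16 (mod 60)
95 = 64 + 16 + 8 + 4 + 2 + 1, so 14^95 = 14^64 × 14^16 × 14^8 × 14^4 × 14^2 × 14^1 ≡ 16 × 16 × 16 × 16 × 16 × 14 (mod 60)
Multiplying step by step:
  16 × 16 = 256 ≡ 16 (mod 60)
  16 × 16 = 256 ≡ 16 (mod 60)
  16 × 16 = 256 ≡ 16 (mod 60)
  16 × 16 = 256 ≡ 16 (mod 60)
  16 × 14 = 224 ≡ 44 (mod 60)
Result: 14^95 ≡ 44 (mod 60)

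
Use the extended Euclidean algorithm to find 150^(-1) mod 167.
Extended GCD: 150(-59) + 167(53) = 1. So 150^(-1) ≡ 108 ≡ 108 (mod 167). Verify: 150 × 108 = 16200 ≡ 1 (mod 167)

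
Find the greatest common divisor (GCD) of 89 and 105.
1

Using the Euclidean algorithm:
89 = 0 × 105 + 89
105 = 1 × 89 + 16
89 = 5 × 16 + 9
16 = 1 × 9 + 7
9 = 1 × 7 + 2
7 = 3 × 2 + 1
2 = 2 × 1 + 0

GCD(89, 105) = 1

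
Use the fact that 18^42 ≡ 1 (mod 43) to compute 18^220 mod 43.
By Fermat: 18^{42} ≡ 1 (mod 43). 220 ≡ 10 (mod 42). So 18^{220} ≡ 18^{10} ≡ 17 (mod 43)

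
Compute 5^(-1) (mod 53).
5^(-1) ≡ 32 (mod 53). Verification: 5 × 32 = 160 ≡ 1 (mod 53)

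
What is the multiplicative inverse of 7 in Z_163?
7^(-1) ≡ 70 (mod 163). Verification: 7 × 70 = 490 ≡ 1 (mod 163)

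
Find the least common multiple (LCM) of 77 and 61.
4697

First find GCD(77, 61) using the Euclidean algorithm:
77 = 1 × 61 + 16
61 = 3 × 16 + 13
16 = 1 × 13 + 3
13 = 4 × 3 + 1
3 = 3 × 1 + 0
GCD(77, 61) = 1

LCM formula: LCM(a, b) = (a × b) / GCD(a, b)
LCM(77, 61) = (77 × 61) / 1
LCM(77, 61) = 4697 / 1
LCM(77, 61) = 4697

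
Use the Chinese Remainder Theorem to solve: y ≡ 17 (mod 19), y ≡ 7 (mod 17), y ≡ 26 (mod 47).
4444

Using the Chinese Remainder Theorem:
M = product of moduli = 15181
For equation 1: M_1 = 799, 799 ≡ 1 (mod 19), inverse of 799 mod 19 is 1 (check: 1 × 1 = 1 ≡ 1 (mod 19))
For equation 2: M_2 = 893, 893 ≡ 9 (mod 17), inverse of 893 mod 17 is 2 (check: 9 × 2 = 18 ≡ 1 (mod 17))
For equation 3: M_3 = 323, 323 ≡ 41 (mod 47), inverse of 323 mod 47 is 39 (check: 41 × 39 = 1599 ≡ 1 (mod 47))
Combine: y ≡ Σ r_i×M_i×(M_i⁻¹ mod m_i) = 17×799×1 + 7×893×2 + 26×323×39 = 13583 + 12502 + 327522 = 353607
353607 mod 15181 = 4444
y ≡ 4444 (mod 15181)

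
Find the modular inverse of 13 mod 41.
13^(-1) ≡ 19 (mod 41). Verification: 13 × 19 = 247 ≡ 1 (mod 41)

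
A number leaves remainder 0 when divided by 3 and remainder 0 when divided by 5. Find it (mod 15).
M = 3 × 5 = 15. M₁ = 5, y₁ ≡ 2 (mod 3). M₂ = 3, y₂ ≡ 2 (mod 5). y = 0×5×2 + 0×3×2 ≡ 0 (mod 15)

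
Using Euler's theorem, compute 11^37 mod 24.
By Euler: 11^{8} ≡ 1 (mod 24) since gcd(11, 24) = 1. 37 = 4×8 + 5. So 11^{37} ≡ 11^{5} ≡ 11 (mod 24)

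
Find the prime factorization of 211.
211

Divide by primes starting from smallest:
211 ÷ 211 = 1

211 = 211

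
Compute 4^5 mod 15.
5 = 4 + 1 (binary 101). Repeated squaring mod 15: 4^1 ≡ 4; 4^2 ≡ 4² = 16 ≡ 1; 4^4 ≡ 1² = 1 ≡ 1. Multiply: 4^5 = 4^4 × 4^1 ≡ 1 × 4 (mod 15): 1 × 4 = 4 ≡ 4. So 4^5 ≡ 4 (mod 15).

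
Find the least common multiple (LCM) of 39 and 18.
234

First find GCD(39, 18) using the Euclidean algorithm:
39 = 2 × 18 + 3
18 = 6 × 3 + 0
GCD(39, 18) = 3

LCM formula: LCM(a, b) = (a × b) / GCD(a, b)
LCM(39, 18) = (39 × 18) / 3
LCM(39, 18) = 702 / 3
LCM(39, 18) = 234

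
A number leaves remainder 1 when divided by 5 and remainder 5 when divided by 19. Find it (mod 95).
M = 5 × 19 = 95. M₁ = 19, y₁ ≡ 4 (mod 5). M₂ = 5, y₂ ≡ 4 (mod 19). k = 1×19×4 + 5×5×4 ≡ 81 (mod 95)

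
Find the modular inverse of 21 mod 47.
21^(-1) ≡ 9 (mod 47). Verification: 21 × 9 = 189 ≡ 1 (mod 47)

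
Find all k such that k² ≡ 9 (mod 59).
The square roots of 9 mod 59 are 3 and 56. Verify: 3² = 9 ≡ 9 (mod 59)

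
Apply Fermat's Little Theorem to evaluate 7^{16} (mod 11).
4

By Fermat's Little Theorem, a^(p-1) ≡ 1 (mod p) for prime p and gcd(a, p) = 1
Here p = 11, so 7^10 ≡ 1 (mod 11)
We can reduce the exponent: 16 mod 10 = 6
So 7^16 ≡ 7^6 (mod 11)
Computing: 7^6 mod 11 = 4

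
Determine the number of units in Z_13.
12

Prime factorization: 13 = 13
Using the formula φ(n) = n × Π(1 - 1/p) for each prime factor p:
φ(13) = 13 × (1 - 1/13)
φ(13) = 12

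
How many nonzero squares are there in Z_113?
For prime 113, there are (p-1)/2 = (113-1)/2 = 56 quadratic residues (excluding 0).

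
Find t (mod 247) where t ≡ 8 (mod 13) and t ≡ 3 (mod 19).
M = 13 × 19 = 247. M₁ = 19, y₁ ≡ 11 (mod 13). M₂ = 13, y₂ ≡ 3 (mod 19). t = 8×19×11 + 3×13×3 ≡ 60 (mod 247)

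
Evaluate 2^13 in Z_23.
Using repeated squaring. 13 = 8 + 4 + 1 (binary 1101). Repeated squaring mod 23: 2^1 ≡ 2; 2^2 ≡ 2² = 4 ≡ 4; 2^4 ≡ 4² = 16 ≡ 16; 2^8 ≡ 16² = 256 ≡ 3. Multiply: 2^13 = 2^8 × 2^4 × 2^1 ≡ 3 × 16 × 2 (mod 23): 3 × 16 = 48 ≡ 2; 2 × 2 = 4 ≡ 4. So 2^13 ≡ 4 (mod 23).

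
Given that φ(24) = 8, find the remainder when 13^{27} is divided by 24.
By Euler: 13^{8} ≡ 1 (mod 24) since gcd(13, 24) = 1. 27 = 3×8 + 3. So 13^{27} ≡ 13^{3} ≡ 13 (mod 24)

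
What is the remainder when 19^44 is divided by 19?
Using repeated squaring. 19 ≡ 0 (mod 19). 44 = 32 + 8 + 4 (binary 101100). Repeated squaring mod 19: 0^1 ≡ 0; 0^2 ≡ 0² = 0 ≡ 0; 0^4 ≡ 0² = 0 ≡ 0; 0^8 ≡ 0² = 0 ≡ 0; 0^16 ≡ 0² = 0 ≡ 0; 0^32 ≡ 0² = 0 ≡ 0. Multiply: 19^44 ≡ 0^32 × 0^8 × 0^4 ≡ 0 × 0 × 0 (mod 19): 0 × 0 = 0 ≡ 0; 0 × 0 = 0 ≡ 0. So 19^44 ≡ 0 (mod 19).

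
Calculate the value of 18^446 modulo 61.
Using Fermat: 18^{60} ≡ 1 (mod 61). 446 ≡ 26 (mod 60). So 18^{446} ≡ 18^{26} ≡ 49 (mod 61)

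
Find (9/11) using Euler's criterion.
(9/11) = 9^{5} mod 11 = 1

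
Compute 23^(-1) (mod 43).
23^(-1) ≡ 15 (mod 43). Verification: 23 × 15 = 345 ≡ 1 (mod 43)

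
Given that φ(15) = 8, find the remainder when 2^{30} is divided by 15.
By Euler: 2^{8} ≡ 1 (mod 15) since gcd(2, 15) = 1. 30 = 3×8 + 6. So 2^{30} ≡ 2^{6} ≡ 4 (mod 15)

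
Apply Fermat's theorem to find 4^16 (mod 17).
By Fermat's Little Theorem, 4^{16} ≡ 1 (mod 17) since 17 is prime and gcd(4, 17) = 1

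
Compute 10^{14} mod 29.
28

Using successive squaring:
Binary expansion of 14: 1110
Powers of 10 mod 29 (each is the square of the previous):
  10^1 ≡ 10 (mod 29)
  10^2 ≡ 10² = 100 ≡ 13 (mod 29)
  10^4 ≡ 13² = 169 ≡ 24 (mod 29)
  10^8 ≡ 24² = 576 ≡ 25 (mod 29)
14 = 8 + 4 + 2, so 10^14 = 10^8 × 10^4 × 10^2 ≡ 25 × 24 × 13 (mod 29)
Multiplying step by step:
  25 × 24 = 600 ≡ 20 (mod 29)
  20 × 13 = 260 ≡ 28 (mod 29)
Result: 10^14 ≡ 28 (mod 29)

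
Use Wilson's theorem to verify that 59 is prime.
(58)! mod 59 = 58. Since this equals -1 (mod 59), Wilson confirms 59 is prime.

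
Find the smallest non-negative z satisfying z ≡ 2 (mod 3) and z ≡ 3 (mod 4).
M = 3 × 4 = 12. M₁ = 4, y₁ ≡ 1 (mod 3). M₂ = 3, y₂ ≡ 3 (mod 4). z = 2×4×1 + 3×3×3 ≡ 11 (mod 12)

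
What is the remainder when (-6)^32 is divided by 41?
Using repeated squaring. (-6) ≡ 35 (mod 41). 32 = 32 (binary 100000). Repeated squaring mod 41: 35^1 ≡ 35; 35^2 ≡ 35² = 1225 ≡ 36; 35^4 ≡ 36² = 1296 ≡ 25; 35^8 ≡ 25² = 625 ≡ 10; 35^16 ≡ 10² = 100 ≡ 18; 35^32 ≡ 18² = 324 ≡ 37. So (-6)^32 ≡ 37 (mod 41).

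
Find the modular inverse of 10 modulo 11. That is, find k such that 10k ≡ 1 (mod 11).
10

Using Extended Euclidean Algorithm:
gcd(10, 11) = 1
Bezout coefficients: 10 × -1 + 11 × 1 = 1
So 10 × -1 ≡ 1 (mod 11)
The inverse is -1 mod 11 = 10
Verification: 10 × 10 = 100 = 9 × 11 + 1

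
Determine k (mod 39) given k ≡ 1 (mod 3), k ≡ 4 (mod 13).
4

Using the Chinese Remainder Theorem:
M = product of moduli = 39
For equation 1: M_1 = 13, 13 ≡ 1 (mod 3), inverse of 13 mod 3 is 1 (check: 1 × 1 = 1 ≡ 1 (mod 3))
For equation 2: M_2 = 3, 3 ≡ 3 (mod 13), inverse of 3 mod 13 is 9 (check: 3 × 9 = 27 ≡ 1 (mod 13))
Combine: k ≡ Σ r_i×M_i×(M_i⁻¹ mod m_i) = 1×13×1 + 4×3×9 = 13 + 108 = 121
121 mod 39 = 4
k ≡ 4 (mod 39)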